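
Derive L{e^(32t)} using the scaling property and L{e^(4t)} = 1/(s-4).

Using L{f(at)} = (1/a)F(s/a) with a=8 and f(t) = e^(4t): L{e^(32t)} = (1/8) · 1/((s/8)-4) = (1/8) · 8/(s-32) = 1/(s-32)

Final answer: 1/(s-32)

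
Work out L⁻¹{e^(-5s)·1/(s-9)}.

L⁻¹{1/(s-9)} = e^(9t). By the time shift theorem, L⁻¹{e^(-as)F(s)} = u(t-a)f(t-a) with a=5, so L⁻¹{e^(-5s)·1/(s-9)} = u(t-5)·e^(9(t-5))

Final answer: u(t-5)·e^(9(t-5))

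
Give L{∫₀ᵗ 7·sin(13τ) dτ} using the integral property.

L{∫₀ᵗ f(τ)dτ} = F(s)/s with F(s) = 91/(s² + 169), so the result is (91/(s² + 169))/s = 91/(s(s² + 169))

Final answer: 91/(s(s² + 169))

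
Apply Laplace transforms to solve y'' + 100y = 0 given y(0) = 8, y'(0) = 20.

L{y''} + 100L{y} = 0. s²Y - 8s - 20 + 100Y = 0. Y(s² + 100) = 8s + 20. Y = (8s + 20)/(s² + 100). Inverting: y(t) = 8cos(10t) + 2sin(10t)

Final answer: y(t) = 8cos(10t) + 2sin(10t)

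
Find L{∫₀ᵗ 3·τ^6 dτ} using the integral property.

L{∫₀ᵗ f(τ)dτ} = F(s)/s with f(t) = 3t^6. F(s) = 2160/s^7, so L{∫₀ᵗ 3·τ^6 dτ} = (2160/s^7)/s = 2160/s^8. (Check: ∫₀ᵗ 3·τ^6 dτ = 3t^7/7.)

Final answer: 2160/s^8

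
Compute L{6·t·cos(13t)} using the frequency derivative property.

L{cos(13t)} = s/(s² + 169). Derivative: d/ds[s/(s² + 169)] = [(s² + 169) - s·2s]/(s² + 169)² = (169 - s²)/(s² + 169)². So L{t·cos(13t)} = -F'(s) = (s² - 169)/(s² + 169)². Then L{6·t·cos(13t)} = 6·(s² - 169)/(s² + 169)²

Final answer: 6·(s² - 169)/(s² + 169)²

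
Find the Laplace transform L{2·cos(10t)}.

L{cos(ωt)} = s/(s² + ω²), so L{cos(10t)} = s/(s² + 100). Then L{2·cos(10t)} = 2·s/(s² + 100) = 2s/(s² + 100)

Final answer: 2s/(s² + 100)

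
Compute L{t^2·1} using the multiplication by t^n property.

L{1} = 1/s. d^1/ds^1[1/s] = -1/s². d^2/ds^2[1/s] = 2/s^3. So L{t^2} = (-1)^{2}·2/s^3 = 2/s^3

Final answer: 2/s^3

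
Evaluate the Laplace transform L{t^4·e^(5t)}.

L{t^n·e^(at)} = n!/(s-a)^(n+1), so L{t^4·e^(5t)} = 24/(s-5)^5

Final answer: 24/(s-5)^5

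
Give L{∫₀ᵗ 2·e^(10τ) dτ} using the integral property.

L{∫₀ᵗ f(τ)dτ} = F(s)/s with F(s) = 2/(s-10), so L{∫₀ᵗ 2·e^(10τ) dτ} = 2/(s(s-10))

Final answer: 2/(s(s-10))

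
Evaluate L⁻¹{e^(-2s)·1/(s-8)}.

L⁻¹{1/(s-8)} = e^(8t). By the time shift theorem, L⁻¹{e^(-as)F(s)} = u(t-a)f(t-a) with a=2, so L⁻¹{e^(-2s)·1/(s-8)} = u(t-2)·e^(8(t-2))

Final answer: u(t-2)·e^(8(t-2))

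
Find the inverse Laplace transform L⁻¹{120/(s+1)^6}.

L⁻¹{n!/(s-a)^(n+1)} = t^n·e^(at), so L⁻¹{120/(s+1)^6} = t^5·e^(-t)

Final answer: t^5·e^(-t)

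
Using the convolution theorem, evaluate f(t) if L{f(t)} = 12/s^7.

12/s^7 = (12/s)·(1/s^6) = L{12}·L{t^5/120}. By convolution, f(t) = 12*t^5/120 = ∫₀ᵗ 12·τ^5/120 dτ = 12·t^6/720

Final answer: 12·t^6/720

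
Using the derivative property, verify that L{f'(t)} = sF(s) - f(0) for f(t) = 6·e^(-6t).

f'(t) = -36e^(-6t). Direct: L{f'(t)} = -36/(s+6). Property: s·6/(s+6) - 6 = (6s - 6(s+6))/(s+6) = -36/(s+6). ✓

Final answer: -36/(s+6)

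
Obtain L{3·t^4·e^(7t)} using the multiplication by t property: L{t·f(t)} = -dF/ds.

Using L{t^n·e^(at)} = n!/(s-a)^(n+1), L{t^4·e^(7t)} = 24/(s-7)^5, so L{3·t^4·e^(7t)} = 3·24/(s-7)^5 = 72/(s-7)^5

Final answer: 72/(s-7)^5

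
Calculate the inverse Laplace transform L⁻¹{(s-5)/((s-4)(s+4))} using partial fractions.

Using partial fractions, f(t) = (-e^(4t) + 9e^(-4t))/8

Final answer: (-e^(4t) + 9e^(-4t))/8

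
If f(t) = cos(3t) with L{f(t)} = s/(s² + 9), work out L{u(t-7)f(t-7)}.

Time shift theorem: L{u(t-a)f(t-a)} = e^(-as)F(s). Here a=7, F(s) = s/(s² + 9), so L{u(t-7)f(t-7)} = e^(-7s)·s/(s² + 9)

Final answer: e^(-7s)·s/(s² + 9)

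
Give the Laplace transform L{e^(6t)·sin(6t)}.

L{e^(at)·sin(ωt)} = ω/((s-a)² + ω²), so L{e^(6t)·sin(6t)} = 6/((s-6)² + 36)

Final answer: 6/((s-6)² + 36)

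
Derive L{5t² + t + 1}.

L{5t² + t + 1} = 5·2/s³ + 1/s² + 1/s = 10/s³ + 1/s² + 1/s

Final answer: 10/s³ + 1/s² + 1/s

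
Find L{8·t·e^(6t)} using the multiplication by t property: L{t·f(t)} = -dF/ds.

Using L{t^n·e^(at)} = n!/(s-a)^(n+1), L{t·e^(6t)} = 1/(s-6)^2, so L{8·t·e^(6t)} = 8·1/(s-6)^2 = 8/(s-6)^2

Final answer: 8/(s-6)^2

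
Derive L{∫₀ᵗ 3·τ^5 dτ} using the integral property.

L{∫₀ᵗ f(τ)dτ} = F(s)/s with f(t) = 3t^5. F(s) = 360/s^6, so L{∫₀ᵗ 3·τ^5 dτ} = (360/s^6)/s = 360/s^7. (Check: ∫₀ᵗ 3·τ^5 dτ = 3t^6/6.)

Final answer: 360/s^7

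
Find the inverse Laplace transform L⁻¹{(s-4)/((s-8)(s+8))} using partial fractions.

Using partial fractions, f(t) = (4e^(8t) + 12e^(-8t))/16

Final answer: (4e^(8t) + 12e^(-8t))/16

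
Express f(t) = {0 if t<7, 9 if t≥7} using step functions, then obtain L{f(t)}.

f(t) = 9·u(t-7). L{u(t-7)} = e^(-7s)/s, so L{f(t)} = 9·e^(-7s)/s

Final answer: 9·e^(-7s)/s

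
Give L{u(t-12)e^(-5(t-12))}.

u(t-a)f(t-a) with f(t)=e^(-5t). L{e^(-5t)} = 1/(s+5). By time shift: e^(-12s)/(s+5)

Final answer: e^(-12s)/(s+5)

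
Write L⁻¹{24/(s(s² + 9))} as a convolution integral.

24/(s(s² + 9)) = (1/s)·(24/(s² + 9)) = L{1}·L{8·sin(3t)}. So f(t) = 1*(8·sin(3t)) = ∫₀ᵗ 8·sin(3τ) dτ

Final answer: ∫₀ᵗ 8·sin(3τ) dτ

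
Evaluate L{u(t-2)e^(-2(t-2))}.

u(t-a)f(t-a) with f(t)=e^(-2t). L{e^(-2t)} = 1/(s+2). By time shift: e^(-2s)/(s+2)

Final answer: e^(-2s)/(s+2)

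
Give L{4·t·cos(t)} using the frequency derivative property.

L{cos(t)} = s/(s² + 1). Derivative: d/ds[s/(s² + 1)] = [(s² + 1) - s·2s]/(s² + 1)² = (1 - s²)/(s² + 1)². So L{t·cos(t)} = -F'(s) = (s² - 1)/(s² + 1)². Then L{4·t·cos(t)} = 4·(s² - 1)/(s² + 1)²

Final answer: 4·(s² - 1)/(s² + 1)²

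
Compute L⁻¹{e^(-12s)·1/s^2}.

L⁻¹{1/s^2} = t. By the time shift theorem, L⁻¹{e^(-as)F(s)} = u(t-a)f(t-a) with a=12, so L⁻¹{e^(-12s)·1/s^2} = u(t-12)·(t-12)

Final answer: u(t-12)·(t-12)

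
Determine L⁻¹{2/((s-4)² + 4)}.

Form: b/((s-a)² + b²) → e^(at)sin(bt). With a=4, b=2

Final answer: e^(4t)·sin(2t)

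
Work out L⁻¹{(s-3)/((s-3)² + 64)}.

Using frequency shift: L⁻¹{(s-a)/((s-a)² + b²)} = e^(at)cos(bt). Here a=3, b=8

Final answer: e^(3t)·cos(8t)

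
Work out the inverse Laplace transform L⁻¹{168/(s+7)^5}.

L⁻¹{n!/(s-a)^(n+1)} = t^n·e^(at) with n=4, a=-7. So L⁻¹{24/(s+7)^5} = t^4·e^(-7t), and L⁻¹{168/(s+7)^5} = (168/24)·t^4·e^(-7t) = 7·t^4·e^(-7t)

Final answer: 7·t^4·e^(-7t)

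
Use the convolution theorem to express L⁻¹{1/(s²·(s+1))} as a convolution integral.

1/(s²·(s+1)) = (1/s^2)·(1/(s+1)) = L{t}·L{e^(-t)}. So f(t) = t*e^(-t) = ∫₀ᵗ τ·e^(-(t-τ)) dτ

Final answer: ∫₀ᵗ τ·e^(-(t-τ)) dτ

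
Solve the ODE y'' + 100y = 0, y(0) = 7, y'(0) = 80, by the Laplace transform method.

L{y''} + 100L{y} = 0. s²Y - 7s - 80 + 100Y = 0. Y(s² + 100) = 7s + 80. Y = (7s + 80)/(s² + 100). Inverting: y(t) = 7cos(10t) + 8sin(10t)

Final answer: y(t) = 7cos(10t) + 8sin(10t)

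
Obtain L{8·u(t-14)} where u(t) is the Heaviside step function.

L{u(t-a)} = e^(-as)/s. Here a=14, so L{u(t-14)} = e^(-14s)/s, and L{8·u(t-14)} = 8·e^(-14s)/s

Final answer: 8·e^(-14s)/s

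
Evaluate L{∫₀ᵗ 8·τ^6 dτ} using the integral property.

L{∫₀ᵗ f(τ)dτ} = F(s)/s with f(t) = 8t^6. F(s) = 5760/s^7, so L{∫₀ᵗ 8·τ^6 dτ} = (5760/s^7)/s = 5760/s^8. (Check: ∫₀ᵗ 8·τ^6 dτ = 8t^7/7.)

Final answer: 5760/s^8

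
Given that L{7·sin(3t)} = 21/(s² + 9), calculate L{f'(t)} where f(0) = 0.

L{f'(t)} = s·F(s) - f(0) = s·21/(s² + 9) - 0 = 21s/(s² + 9)

Final answer: 21s/(s² + 9)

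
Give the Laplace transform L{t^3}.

L{t^n} = n!/s^(n+1), so L{t^3} = 6/s^4

Final answer: 6/s^4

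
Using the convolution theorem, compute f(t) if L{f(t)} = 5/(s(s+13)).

5/(s(s+13)) = (5/s)·(1/(s+13)) = L{5}·L{e^(-13t)}. By convolution, f(t) = 5*e^(-13t) = ∫₀ᵗ 5·e^(-13τ) dτ = 5·(1 - e^(-13t))/13

Final answer: 5·(1 - e^(-13t))/13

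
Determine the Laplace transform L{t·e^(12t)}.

L{t^n·e^(at)} = n!/(s-a)^(n+1), so L{t·e^(12t)} = 1/(s-12)^2

Final answer: 1/(s-12)^2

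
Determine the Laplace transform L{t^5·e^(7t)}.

L{t^n·e^(at)} = n!/(s-a)^(n+1), so L{t^5·e^(7t)} = 120/(s-7)^6

Final answer: 120/(s-7)^6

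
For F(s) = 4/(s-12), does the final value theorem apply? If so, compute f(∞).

sF(s) = 4s/(s-12) has a pole at s = 12 in the right half-plane. Theorem does NOT apply (unstable system; f(t) = 4·e^(12t) grows without bound).

Final answer: Not applicable (unstable)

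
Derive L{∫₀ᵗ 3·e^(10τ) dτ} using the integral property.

L{∫₀ᵗ f(τ)dτ} = F(s)/s with F(s) = 3/(s-10), so L{∫₀ᵗ 3·e^(10τ) dτ} = 3/(s(s-10))

Final answer: 3/(s(s-10))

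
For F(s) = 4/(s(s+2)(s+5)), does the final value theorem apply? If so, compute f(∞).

Poles of sF(s) = 4/((s+2)(s+5)) are at s = -2 and s = -5, both in the left half-plane. Theorem applies. f(∞) = lim_{s→0} sF(s) = 4/(2·5) = 2/5

Final answer: 2/5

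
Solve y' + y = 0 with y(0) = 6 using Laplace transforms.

L{y'} + L{y} = 0. sY - 6 + Y = 0. Y(s+1) = 6. Y = 6/(s+1)

Final answer: y(t) = 6e^(-t)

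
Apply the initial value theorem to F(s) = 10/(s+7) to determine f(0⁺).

f(0⁺) = lim_{s→∞} s·10/(s+7) = lim_{s→∞} 10s/(s+7) = 10

Final answer: 10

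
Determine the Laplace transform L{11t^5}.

L{11t^5} = 11 · L{t^5} = 11 · 120/s^6 = 1320/s^6

Final answer: 1320/s^6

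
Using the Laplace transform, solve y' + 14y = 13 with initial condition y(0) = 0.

sY + 14Y = 13/s. Y = 13/(s(s+14)). Partial fractions: Y = 13/14/s - 13/14/(s+14)

Final answer: y(t) = 13/14(1 - e^(-14t))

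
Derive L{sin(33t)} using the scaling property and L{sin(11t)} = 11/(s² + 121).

Using L{f(at)} = (1/a)F(s/a) with a=3: L{sin(33t)} = (1/3) · 11/((s/3)² + 121) = (1/3) · 11·9/(s² + 1089) = 33/(s² + 1089)

Final answer: 33/(s² + 1089)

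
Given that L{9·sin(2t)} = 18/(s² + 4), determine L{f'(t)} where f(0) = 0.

L{f'(t)} = s·F(s) - f(0) = s·18/(s² + 4) - 0 = 18s/(s² + 4)

Final answer: 18s/(s² + 4)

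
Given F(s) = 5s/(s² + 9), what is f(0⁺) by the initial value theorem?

f(0⁺) = lim_{s→∞} s·5s/(s² + 9) = lim_{s→∞} 5s²/(s² + 9) = 5

Final answer: 5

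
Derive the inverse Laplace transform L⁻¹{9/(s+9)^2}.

L⁻¹{n!/(s-a)^(n+1)} = t^n·e^(at) with n=1, a=-9. So L⁻¹{1/(s+9)^2} = t·e^(-9t), and L⁻¹{9/(s+9)^2} = (9/1)·t·e^(-9t) = 9·t·e^(-9t)

Final answer: 9·t·e^(-9t)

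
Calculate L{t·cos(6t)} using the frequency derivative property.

L{cos(6t)} = s/(s² + 36). Derivative: d/ds[s/(s² + 36)] = [(s² + 36) - s·2s]/(s² + 36)² = (36 - s²)/(s² + 36)². So L{t·cos(6t)} = -F'(s) = (s² - 36)/(s² + 36)²

Final answer: (s² - 36)/(s² + 36)²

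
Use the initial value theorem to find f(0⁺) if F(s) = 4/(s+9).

f(0⁺) = lim_{s→∞} s·4/(s+9) = lim_{s→∞} 4s/(s+9) = 4

Final answer: 4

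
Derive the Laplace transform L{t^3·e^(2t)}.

L{t^n·e^(at)} = n!/(s-a)^(n+1), so L{t^3·e^(2t)} = 6/(s-2)^4

Final answer: 6/(s-2)^4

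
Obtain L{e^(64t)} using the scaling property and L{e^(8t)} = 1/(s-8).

Using L{f(at)} = (1/a)F(s/a) with a=8 and f(t) = e^(8t): L{e^(64t)} = (1/8) · 1/((s/8)-8) = (1/8) · 8/(s-64) = 1/(s-64)

Final answer: 1/(s-64)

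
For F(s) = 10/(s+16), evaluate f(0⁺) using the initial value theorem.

f(0⁺) = lim_{s→∞} s·10/(s+16) = lim_{s→∞} 10s/(s+16) = 10

Final answer: 10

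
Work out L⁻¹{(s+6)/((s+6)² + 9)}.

Using frequency shift: L⁻¹{(s-a)/((s-a)² + b²)} = e^(at)cos(bt). Here a=-6, b=3

Final answer: e^(-6t)·cos(3t)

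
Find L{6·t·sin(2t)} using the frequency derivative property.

L{sin(2t)} = 2/(s² + 4). By L{t·f(t)} = -F'(s): -d/ds[2/(s² + 4)] = -(2)·(-2s)/(s² + 4)² = 4s/(s² + 4)². Then L{6·t·sin(2t)} = 6·4s/(s² + 4)² = 24s/(s² + 4)²

Final answer: 24s/(s² + 4)²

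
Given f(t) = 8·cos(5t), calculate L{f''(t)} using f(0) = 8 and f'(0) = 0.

F(s) = 8s/(s² + 25). L{f''(t)} = s²F(s) - sf(0) - f'(0) = 8s³/(s² + 25) - 8s = (8s³ - 8s(s² + 25))/(s² + 25) = -200s/(s² + 25)

Final answer: -200s/(s² + 25)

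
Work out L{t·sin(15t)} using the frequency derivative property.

L{sin(15t)} = 15/(s² + 225). By L{t·f(t)} = -F'(s): -d/ds[15/(s² + 225)] = -(15)·(-2s)/(s² + 225)² = 30s/(s² + 225)²

Final answer: 30s/(s² + 225)²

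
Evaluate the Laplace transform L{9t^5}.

L{9t^5} = 9 · L{t^5} = 9 · 120/s^6 = 1080/s^6

Final answer: 1080/s^6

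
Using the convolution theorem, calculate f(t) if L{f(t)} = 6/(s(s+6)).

6/(s(s+6)) = (6/s)·(1/(s+6)) = L{6}·L{e^(-6t)}. By convolution, f(t) = 6*e^(-6t) = ∫₀ᵗ 6·e^(-6τ) dτ = 6·(1 - e^(-6t))/6

Final answer: 6·(1 - e^(-6t))/6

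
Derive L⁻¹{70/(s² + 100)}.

This is the form c·a/(s² + a²) with a = 10, c = 7. L⁻¹ = 7·sin(10t)

Final answer: 7·sin(10t)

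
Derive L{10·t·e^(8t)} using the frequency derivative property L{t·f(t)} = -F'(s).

L{e^(8t)} = 1/(s-8). By frequency derivative: L{t·e^(8t)} = -d/ds[1/(s-8)] = -(-1)/(s-8)² = 1/(s-8)². Then L{10·t·e^(8t)} = 10·1/(s-8)² = 10/(s-8)²

Final answer: 10/(s-8)²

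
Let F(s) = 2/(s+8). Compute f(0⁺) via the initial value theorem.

f(0⁺) = lim_{s→∞} s·2/(s+8) = lim_{s→∞} 2s/(s+8) = 2

Final answer: 2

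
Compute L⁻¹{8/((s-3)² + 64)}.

Form: b/((s-a)² + b²) → e^(at)sin(bt). With a=3, b=8

Final answer: e^(3t)·sin(8t)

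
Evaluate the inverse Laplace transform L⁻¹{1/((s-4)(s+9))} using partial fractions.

Decompose: A/(s-4) + B/(s+9). A = 1/13, B = -1/13. f(t) = (e^(4t) - e^(-9t))/13

Final answer: (e^(4t) - e^(-9t))/13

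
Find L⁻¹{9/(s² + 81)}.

This is the form c·a/(s² + a²) with a = 9. L⁻¹ = sin(9t)

Final answer: sin(9t)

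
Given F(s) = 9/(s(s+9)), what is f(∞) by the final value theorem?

f(∞) = lim_{s→0} s·9/(s(s+9)) = lim_{s→0} 9/(s+9) = 9/9 = 1

Final answer: 1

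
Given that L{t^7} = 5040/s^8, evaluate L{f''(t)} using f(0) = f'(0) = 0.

L{f''(t)} = s²F(s) - sf(0) - f'(0) = s²·5040/s^8 - 0 - 0 = 5040/s^6

Final answer: 5040/s^6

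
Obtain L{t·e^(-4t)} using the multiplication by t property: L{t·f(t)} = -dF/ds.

Using L{t^n·e^(at)} = n!/(s-a)^(n+1), L{t·e^(-4t)} = 1/(s+4)^2

Final answer: 1/(s+4)^2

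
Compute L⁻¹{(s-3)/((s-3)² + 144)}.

Using frequency shift: L⁻¹{(s-a)/((s-a)² + b²)} = e^(at)cos(bt). Here a=3, b=12

Final answer: e^(3t)·cos(12t)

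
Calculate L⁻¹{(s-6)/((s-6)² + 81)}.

Using frequency shift: L⁻¹{(s-a)/((s-a)² + b²)} = e^(at)cos(bt). Here a=6, b=9

Final answer: e^(6t)·cos(9t)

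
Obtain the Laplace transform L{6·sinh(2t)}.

L{sinh(ωt)} = ω/(s² - ω²), so L{sinh(2t)} = 2/(s² - 4). Then L{6·sinh(2t)} = 6·2/(s² - 4) = 12/(s² - 4)

Final answer: 12/(s² - 4)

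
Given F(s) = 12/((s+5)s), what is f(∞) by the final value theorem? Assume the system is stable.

f(∞) = lim_{s→0} sF(s) = lim_{s→0} 12/(s+5) = 12/5

Final answer: 12/5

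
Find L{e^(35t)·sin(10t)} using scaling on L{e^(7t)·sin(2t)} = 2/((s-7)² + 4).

Scaling with a=5: L{e^(35t)·sin(10t)} = (1/5) · 2/((s/5-7)² + 4). Simplifying: 10/((s-35)² + 100)

Final answer: 10/((s-35)² + 100)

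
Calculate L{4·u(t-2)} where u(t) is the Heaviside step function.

L{u(t-a)} = e^(-as)/s. Here a=2, so L{u(t-2)} = e^(-2s)/s, and L{4·u(t-2)} = 4·e^(-2s)/s

Final answer: 4·e^(-2s)/s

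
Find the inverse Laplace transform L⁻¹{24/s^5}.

L⁻¹{n!/s^(n+1)} = t^n with n=4. So L⁻¹{24/s^5} = t^4

Final answer: t^4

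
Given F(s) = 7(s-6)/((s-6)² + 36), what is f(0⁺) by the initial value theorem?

f(0⁺) = lim_{s→∞} sF(s) = lim_{s→∞} 7s(s-6)/((s-6)² + 36) = 7

Final answer: 7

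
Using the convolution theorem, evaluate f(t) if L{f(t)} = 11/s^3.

11/s^3 = (11/s)·(1/s^2) = L{11}·L{t}. By convolution, f(t) = 11*t = ∫₀ᵗ 11·τ dτ = 11·t²/2

Final answer: 11·t²/2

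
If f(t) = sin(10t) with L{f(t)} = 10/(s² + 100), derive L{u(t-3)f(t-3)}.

Time shift theorem: L{u(t-a)f(t-a)} = e^(-as)F(s). Here a=3, F(s) = 10/(s² + 100), so L{u(t-3)f(t-3)} = e^(-3s)·10/(s² + 100)

Final answer: e^(-3s)·10/(s² + 100)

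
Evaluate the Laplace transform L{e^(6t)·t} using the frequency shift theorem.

L{e^(at)·t^n} = n!/(s-a)^(n+1), so L{e^(6t)·t} = 1/(s-6)^2

Final answer: 1/(s-6)^2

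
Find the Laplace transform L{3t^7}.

L{3t^7} = 3 · L{t^7} = 3 · 5040/s^8 = 15120/s^8

Final answer: 15120/s^8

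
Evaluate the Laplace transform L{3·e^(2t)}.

L{e^(at)} = 1/(s-a), so L{e^(2t)} = 1/(s-2). Then L{3·e^(2t)} = 3/(s-2)

Final answer: 3/(s-2)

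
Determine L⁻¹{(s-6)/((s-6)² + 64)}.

Using frequency shift: L⁻¹{(s-a)/((s-a)² + b²)} = e^(at)cos(bt). Here a=6, b=8

Final answer: e^(6t)·cos(8t)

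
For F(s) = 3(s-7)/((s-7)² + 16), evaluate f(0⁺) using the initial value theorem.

f(0⁺) = lim_{s→∞} sF(s) = lim_{s→∞} 3s(s-7)/((s-7)² + 16) = 3

Final answer: 3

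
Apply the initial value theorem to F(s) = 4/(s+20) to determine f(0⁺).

f(0⁺) = lim_{s→∞} s·4/(s+20) = lim_{s→∞} 4s/(s+20) = 4

Final answer: 4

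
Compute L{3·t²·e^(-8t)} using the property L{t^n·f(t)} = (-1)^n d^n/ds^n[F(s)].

L{e^(-8t)} = 1/(s+8). d/ds[1/(s+8)] = -1/(s+8)². d²/ds²[1/(s+8)] = 2/(s+8)³. So L{t²·e^(-8t)} = (-1)² · 2/(s+8)³ = 2/(s+8)³. Then L{3·t²·e^(-8t)} = 3·2/(s+8)³ = 6/(s+8)³

Final answer: 6/(s+8)³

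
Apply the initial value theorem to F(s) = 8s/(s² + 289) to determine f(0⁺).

f(0⁺) = lim_{s→∞} s·8s/(s² + 289) = lim_{s→∞} 8s²/(s² + 289) = 8

Final answer: 8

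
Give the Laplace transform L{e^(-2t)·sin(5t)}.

L{e^(at)·sin(ωt)} = ω/((s-a)² + ω²), so L{e^(-2t)·sin(5t)} = 5/((s+2)² + 25)

Final answer: 5/((s+2)² + 25)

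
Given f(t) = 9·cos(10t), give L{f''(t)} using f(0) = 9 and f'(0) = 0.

F(s) = 9s/(s² + 100). L{f''(t)} = s²F(s) - sf(0) - f'(0) = 9s³/(s² + 100) - 9s = (9s³ - 9s(s² + 100))/(s² + 100) = -900s/(s² + 100)

Final answer: -900s/(s² + 100)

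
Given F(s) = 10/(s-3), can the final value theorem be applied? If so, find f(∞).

sF(s) = 10s/(s-3) has a pole at s = 3 in the right half-plane. Theorem does NOT apply (unstable system; f(t) = 10·e^(3t) grows without bound).

Final answer: Not applicable (unstable)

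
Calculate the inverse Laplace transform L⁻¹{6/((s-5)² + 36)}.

Using frequency shift, L⁻¹{6/((s-5)² + 36)} = e^(5t)·sin(6t)

Final answer: e^(5t)·sin(6t)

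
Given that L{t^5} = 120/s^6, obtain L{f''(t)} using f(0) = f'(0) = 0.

L{f''(t)} = s²F(s) - sf(0) - f'(0) = s²·120/s^6 - 0 - 0 = 120/s^4

Final answer: 120/s^4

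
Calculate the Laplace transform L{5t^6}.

L{5t^6} = 5 · L{t^6} = 5 · 720/s^7 = 3600/s^7

Final answer: 3600/s^7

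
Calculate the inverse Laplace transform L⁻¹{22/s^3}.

L⁻¹{n!/s^(n+1)} = t^n with n=2. So L⁻¹{2/s^3} = t^2, and L⁻¹{22/s^3} = (22/2)·t^2 = 11·t^2

Final answer: 11·t^2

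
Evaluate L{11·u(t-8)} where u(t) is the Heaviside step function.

L{u(t-a)} = e^(-as)/s. Here a=8, so L{u(t-8)} = e^(-8s)/s, and L{11·u(t-8)} = 11·e^(-8s)/s

Final answer: 11·e^(-8s)/s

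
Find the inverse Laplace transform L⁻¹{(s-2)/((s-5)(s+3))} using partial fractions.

Using partial fractions, f(t) = (3e^(5t) + 5e^(-3t))/8

Final answer: (3e^(5t) + 5e^(-3t))/8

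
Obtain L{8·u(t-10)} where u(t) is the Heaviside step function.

L{u(t-a)} = e^(-as)/s. Here a=10, so L{u(t-10)} = e^(-10s)/s, and L{8·u(t-10)} = 8·e^(-10s)/s

Final answer: 8·e^(-10s)/s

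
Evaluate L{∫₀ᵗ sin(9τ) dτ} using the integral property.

L{∫₀ᵗ f(τ)dτ} = F(s)/s with F(s) = 9/(s² + 81), so the result is (9/(s² + 81))/s = 9/(s(s² + 81))

Final answer: 9/(s(s² + 81))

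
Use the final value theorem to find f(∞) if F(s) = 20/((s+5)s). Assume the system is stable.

f(∞) = lim_{s→0} sF(s) = lim_{s→0} 20/(s+5) = 4

Final answer: 4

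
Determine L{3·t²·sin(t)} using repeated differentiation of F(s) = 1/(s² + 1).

F(s) = 1/(s² + 1). F'(s) = -2s/(s² + 1)². F''(s) = -2(1 - 3s²)/(s² + 1)³ = (6s² - 2)/(s² + 1)³. So L{t²·sin(t)} = (-1)² F''(s) = (6s² - 2)/(s² + 1)³. Then L{3·t²·sin(t)} = 3·(6s² - 2)/(s² + 1)³ = (18s² - 6)/(s² + 1)³

Final answer: (18s² - 6)/(s² + 1)³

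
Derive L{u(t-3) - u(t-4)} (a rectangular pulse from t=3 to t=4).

L{u(t-a)} = e^(-as)/s. L{u(t-3) - u(t-4)} = (e^(-3s) - e^(-4s))/s

Final answer: (e^(-3s) - e^(-4s))/s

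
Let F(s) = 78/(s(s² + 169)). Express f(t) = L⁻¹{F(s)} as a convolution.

78/(s(s² + 169)) = (1/s)·(78/(s² + 169)) = L{1}·L{6·sin(13t)}. So f(t) = 1*(6·sin(13t)) = ∫₀ᵗ 6·sin(13τ) dτ

Final answer: ∫₀ᵗ 6·sin(13τ) dτ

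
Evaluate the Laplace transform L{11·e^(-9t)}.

L{e^(at)} = 1/(s-a), so L{e^(-9t)} = 1/(s+9). Then L{11·e^(-9t)} = 11/(s+9)

Final answer: 11/(s+9)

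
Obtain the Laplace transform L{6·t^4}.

L{t^n} = n!/s^(n+1), so L{t^4} = 24/s^5. Then L{6·t^4} = 6·24/s^5 = 144/s^5

Final answer: 144/s^5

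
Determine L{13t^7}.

L{t^n} = n!/s^(n+1). So L{13t^7} = 13·7!/s^8 = 65520/s^8

Final answer: 65520/s^8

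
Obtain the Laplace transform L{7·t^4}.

L{t^n} = n!/s^(n+1), so L{t^4} = 24/s^5. Then L{7·t^4} = 7·24/s^5 = 168/s^5

Final answer: 168/s^5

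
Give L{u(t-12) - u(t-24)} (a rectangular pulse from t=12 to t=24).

L{u(t-a)} = e^(-as)/s. L{u(t-12) - u(t-24)} = (e^(-12s) - e^(-24s))/s

Final answer: (e^(-12s) - e^(-24s))/s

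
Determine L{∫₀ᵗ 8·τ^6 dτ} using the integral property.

L{∫₀ᵗ f(τ)dτ} = F(s)/s with f(t) = 8t^6. F(s) = 5760/s^7, so L{∫₀ᵗ 8·τ^6 dτ} = (5760/s^7)/s = 5760/s^8. (Check: ∫₀ᵗ 8·τ^6 dτ = 8t^7/7.)

Final answer: 5760/s^8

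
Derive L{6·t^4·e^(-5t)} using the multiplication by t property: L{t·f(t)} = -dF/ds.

Using L{t^n·e^(at)} = n!/(s-a)^(n+1), L{t^4·e^(-5t)} = 24/(s+5)^5, so L{6·t^4·e^(-5t)} = 6·24/(s+5)^5 = 144/(s+5)^5

Final answer: 144/(s+5)^5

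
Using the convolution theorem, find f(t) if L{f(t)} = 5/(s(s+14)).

5/(s(s+14)) = (5/s)·(1/(s+14)) = L{5}·L{e^(-14t)}. By convolution, f(t) = 5*e^(-14t) = ∫₀ᵗ 5·e^(-14τ) dτ = 5·(1 - e^(-14t))/14

Final answer: 5·(1 - e^(-14t))/14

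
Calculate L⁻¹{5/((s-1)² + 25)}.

Form: b/((s-a)² + b²) → e^(at)sin(bt). With a=1, b=5

Final answer: e^t·sin(5t)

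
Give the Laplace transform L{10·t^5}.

L{t^n} = n!/s^(n+1), so L{t^5} = 120/s^6. Then L{10·t^5} = 10·120/s^6 = 1200/s^6

Final answer: 1200/s^6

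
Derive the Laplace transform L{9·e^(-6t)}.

L{e^(at)} = 1/(s-a), so L{e^(-6t)} = 1/(s+6). Then L{9·e^(-6t)} = 9/(s+6)

Final answer: 9/(s+6)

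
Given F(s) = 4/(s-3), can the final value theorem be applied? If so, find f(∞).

sF(s) = 4s/(s-3) has a pole at s = 3 in the right half-plane. Theorem does NOT apply (unstable system; f(t) = 4·e^(3t) grows without bound).

Final answer: Not applicable (unstable)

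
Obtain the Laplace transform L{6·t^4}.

L{t^n} = n!/s^(n+1), so L{t^4} = 24/s^5. Then L{6·t^4} = 6·24/s^5 = 144/s^5

Final answer: 144/s^5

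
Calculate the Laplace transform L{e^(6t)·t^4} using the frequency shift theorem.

L{e^(at)·t^n} = n!/(s-a)^(n+1), so L{e^(6t)·t^4} = 24/(s-6)^5

Final answer: 24/(s-6)^5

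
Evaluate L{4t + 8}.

L{4t + 8} = 4·L{t} + 8·L{1} = 4/s² + 8/s

Final answer: 4/s² + 8/s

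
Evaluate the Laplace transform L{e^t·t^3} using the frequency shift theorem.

L{e^(at)·t^n} = n!/(s-a)^(n+1), so L{e^t·t^3} = 6/(s-1)^4

Final answer: 6/(s-1)^4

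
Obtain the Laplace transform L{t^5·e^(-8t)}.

L{t^n·e^(at)} = n!/(s-a)^(n+1), so L{t^5·e^(-8t)} = 120/(s+8)^6

Final answer: 120/(s+8)^6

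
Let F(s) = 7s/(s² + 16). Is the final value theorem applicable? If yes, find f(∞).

The final value theorem requires all poles of sF(s) in the left half-plane. sF(s) = 7s²/(s² + 16) has poles at s = ±4i (imaginary axis). Theorem does NOT apply (oscillatory system).

Final answer: Not applicable (oscillatory)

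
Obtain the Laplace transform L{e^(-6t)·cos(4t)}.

L{e^(at)·cos(ωt)} = (s-a)/((s-a)² + ω²), so L{e^(-6t)·cos(4t)} = (s+6)/((s+6)² + 16)

Final answer: (s+6)/((s+6)² + 16)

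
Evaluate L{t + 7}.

L{t + 7} = L{t} + 7·L{1} = 1/s² + 7/s

Final answer: 1/s² + 7/s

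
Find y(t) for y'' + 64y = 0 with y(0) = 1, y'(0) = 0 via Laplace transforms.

L{y''} + 64L{y} = 0. s²Y - s - 0 + 64Y = 0. Y(s² + 64) = s. Y = (s)/(s² + 64). Inverting: y(t) = cos(8t)

Final answer: y(t) = cos(8t)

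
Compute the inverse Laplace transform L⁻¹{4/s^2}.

L⁻¹{n!/s^(n+1)} = t^n with n=1. So L⁻¹{1/s^2} = t, and L⁻¹{4/s^2} = (4/1)·t = 4·t

Final answer: 4·t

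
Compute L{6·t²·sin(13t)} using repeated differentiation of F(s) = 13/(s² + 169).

F(s) = 13/(s² + 169). F'(s) = -26s/(s² + 169)². F''(s) = -26(169 - 3s²)/(s² + 169)³ = (78s² - 4394)/(s² + 169)³. So L{t²·sin(13t)} = (-1)² F''(s) = (78s² - 4394)/(s² + 169)³. Then L{6·t²·sin(13t)} = 6·(78s² - 4394)/(s² + 169)³ = (468s² - 26364)/(s² + 169)³

Final answer: (468s² - 26364)/(s² + 169)³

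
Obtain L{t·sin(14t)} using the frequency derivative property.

L{sin(14t)} = 14/(s² + 196). By L{t·f(t)} = -F'(s): -d/ds[14/(s² + 196)] = -(14)·(-2s)/(s² + 196)² = 28s/(s² + 196)²

Final answer: 28s/(s² + 196)²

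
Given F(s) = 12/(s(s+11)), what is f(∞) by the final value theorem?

f(∞) = lim_{s→0} s·12/(s(s+11)) = lim_{s→0} 12/(s+11) = 12/11 = 12/11

Final answer: 12/11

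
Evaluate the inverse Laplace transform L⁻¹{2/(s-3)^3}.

L⁻¹{n!/(s-a)^(n+1)} = t^n·e^(at) with n=2, a=3. So L⁻¹{2/(s-3)^3} = t^2·e^(3t)

Final answer: t^2·e^(3t)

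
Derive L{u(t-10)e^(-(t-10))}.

u(t-a)f(t-a) with f(t)=e^(-t). L{e^(-t)} = 1/(s+1). By time shift: e^(-10s)/(s+1)

Final answer: e^(-10s)/(s+1)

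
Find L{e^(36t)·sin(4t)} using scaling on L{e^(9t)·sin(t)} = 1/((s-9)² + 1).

Scaling with a=4: L{e^(36t)·sin(4t)} = (1/4) · 1/((s/4-9)² + 1). Simplifying: 4/((s-36)² + 16)

Final answer: 4/((s-36)² + 16)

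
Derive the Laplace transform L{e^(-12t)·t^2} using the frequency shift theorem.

L{e^(at)·t^n} = n!/(s-a)^(n+1), so L{e^(-12t)·t^2} = 2/(s+12)^3

Final answer: 2/(s+12)^3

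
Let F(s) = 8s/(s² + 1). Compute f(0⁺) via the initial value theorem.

f(0⁺) = lim_{s→∞} s·8s/(s² + 1) = lim_{s→∞} 8s²/(s² + 1) = 8

Final answer: 8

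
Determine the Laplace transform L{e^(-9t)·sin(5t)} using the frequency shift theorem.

Frequency shift: L{e^(at)f(t)} = F(s-a). L{e^(-9t)·sin(5t)} = 5/((s+9)² + 25)

Final answer: 5/((s+9)² + 25)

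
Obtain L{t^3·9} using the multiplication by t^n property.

L{9} = 9/s. d^1/ds^1[1/s] = -1/s². d^2/ds^2[1/s] = 2/s^3. d^3/ds^3[1/s] = -6/s^4. So L{t^3} = (-1)^{3}·-6/s^4 = 6/s^4. Then L{t^3·9} = 9·6/s^4 = 54/s^4

Final answer: 54/s^4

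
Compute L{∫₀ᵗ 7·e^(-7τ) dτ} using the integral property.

L{∫₀ᵗ f(τ)dτ} = F(s)/s with F(s) = 7/(s+7), so L{∫₀ᵗ 7·e^(-7τ) dτ} = 7/(s(s+7))

Final answer: 7/(s(s+7))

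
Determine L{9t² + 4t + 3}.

L{9t² + 4t + 3} = 9·2/s³ + 4/s² + 3/s = 18/s³ + 4/s² + 3/s

Final answer: 18/s³ + 4/s² + 3/s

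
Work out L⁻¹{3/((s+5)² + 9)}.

Form: b/((s-a)² + b²) → e^(at)sin(bt). With a=-5, b=3

Final answer: e^(-5t)·sin(3t)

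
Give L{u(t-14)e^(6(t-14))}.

u(t-a)f(t-a) with f(t)=e^(6t). L{e^(6t)} = 1/(s-6). By time shift: e^(-14s)/(s-6)

Final answer: e^(-14s)/(s-6)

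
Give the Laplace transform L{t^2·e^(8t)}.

L{t^n·e^(at)} = n!/(s-a)^(n+1), so L{t^2·e^(8t)} = 2/(s-8)^3

Final answer: 2/(s-8)^3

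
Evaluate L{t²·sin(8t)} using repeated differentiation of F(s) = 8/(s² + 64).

F(s) = 8/(s² + 64). F'(s) = -16s/(s² + 64)². F''(s) = -16(64 - 3s²)/(s² + 64)³ = (48s² - 1024)/(s² + 64)³. So L{t²·sin(8t)} = (-1)² F''(s) = (48s² - 1024)/(s² + 64)³

Final answer: (48s² - 1024)/(s² + 64)³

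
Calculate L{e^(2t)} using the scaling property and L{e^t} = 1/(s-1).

Using L{f(at)} = (1/a)F(s/a) with a=2 and f(t) = e^t: L{e^(2t)} = (1/2) · 1/((s/2)-1) = (1/2) · 2/(s-2) = 1/(s-2)

Final answer: 1/(s-2)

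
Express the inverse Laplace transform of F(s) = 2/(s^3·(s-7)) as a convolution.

2/(s^3·(s-7)) = (2/s^3)·(1/(s-7)) = L{t^2}·L{e^(7t)}. So f(t) = t^2*e^(7t) = ∫₀ᵗ τ^2·e^(7(t-τ)) dτ

Final answer: ∫₀ᵗ τ^2·e^(7(t-τ)) dτ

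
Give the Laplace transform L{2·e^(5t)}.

L{e^(at)} = 1/(s-a), so L{e^(5t)} = 1/(s-5). Then L{2·e^(5t)} = 2/(s-5)

Final answer: 2/(s-5)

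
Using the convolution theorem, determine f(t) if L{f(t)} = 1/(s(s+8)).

1/(s(s+8)) = (1/s)·(1/(s+8)) = L{1}·L{e^(-8t)}. By convolution, f(t) = 1*e^(-8t) = ∫₀ᵗ 1·e^(-8τ) dτ = (1 - e^(-8t))/8

Final answer: (1 - e^(-8t))/8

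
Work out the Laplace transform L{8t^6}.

L{8t^6} = 8 · L{t^6} = 8 · 720/s^7 = 5760/s^7

Final answer: 5760/s^7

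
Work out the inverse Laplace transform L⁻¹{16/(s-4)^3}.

L⁻¹{n!/(s-a)^(n+1)} = t^n·e^(at) with n=2, a=4. So L⁻¹{2/(s-4)^3} = t^2·e^(4t), and L⁻¹{16/(s-4)^3} = (16/2)·t^2·e^(4t) = 8·t^2·e^(4t)

Final answer: 8·t^2·e^(4t)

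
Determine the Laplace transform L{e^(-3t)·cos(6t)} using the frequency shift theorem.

Frequency shift: L{e^(at)f(t)} = F(s-a). L{e^(-3t)·cos(6t)} = (s+3)/((s+3)² + 36)

Final answer: (s+3)/((s+3)² + 36)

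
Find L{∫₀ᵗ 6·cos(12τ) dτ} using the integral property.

L{∫₀ᵗ f(τ)dτ} = F(s)/s with F(s) = 6s/(s² + 144), so the result is (6s/(s² + 144))/s = 6/(s² + 144)

Final answer: 6/(s² + 144)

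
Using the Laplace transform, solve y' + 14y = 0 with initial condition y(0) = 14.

L{y'} + 14L{y} = 0. sY - 14 + 14Y = 0. Y(s+14) = 14. Y = 14/(s+14)

Final answer: y(t) = 14e^(-14t)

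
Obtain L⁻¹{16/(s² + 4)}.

This is the form c·a/(s² + a²) with a = 2, c = 8. L⁻¹ = 8·sin(2t)

Final answer: 8·sin(2t)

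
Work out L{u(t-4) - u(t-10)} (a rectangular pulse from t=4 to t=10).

L{u(t-a)} = e^(-as)/s. L{u(t-4) - u(t-10)} = (e^(-4s) - e^(-10s))/s

Final answer: (e^(-4s) - e^(-10s))/s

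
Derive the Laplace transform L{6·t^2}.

L{t^n} = n!/s^(n+1), so L{t^2} = 2/s^3. Then L{6·t^2} = 6·2/s^3 = 12/s^3

Final answer: 12/s^3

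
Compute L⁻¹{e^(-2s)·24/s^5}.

L⁻¹{24/s^5} = t^4. By the time shift theorem, L⁻¹{e^(-as)F(s)} = u(t-a)f(t-a) with a=2, so L⁻¹{e^(-2s)·24/s^5} = u(t-2)·(t-2)^4

Final answer: u(t-2)·(t-2)^4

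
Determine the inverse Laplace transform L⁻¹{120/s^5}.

L⁻¹{n!/s^(n+1)} = t^n with n=4. So L⁻¹{24/s^5} = t^4, and L⁻¹{120/s^5} = (120/24)·t^4 = 5·t^4

Final answer: 5·t^4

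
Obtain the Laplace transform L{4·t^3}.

L{t^n} = n!/s^(n+1), so L{t^3} = 6/s^4. Then L{4·t^3} = 4·6/s^4 = 24/s^4

Final answer: 24/s^4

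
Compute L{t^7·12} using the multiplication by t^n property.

L{12} = 12/s. d^1/ds^1[1/s] = -1/s². d^2/ds^2[1/s] = 2/s^3. d^3/ds^3[1/s] = -6/s^4. d^4/ds^4[1/s] = 24/s^5. d^5/ds^5[1/s] = -120/s^6. d^6/ds^6[1/s] = 720/s^7. d^7/ds^7[1/s] = -5040/s^8. So L{t^7} = (-1)^{7}·-5040/s^8 = 5040/s^8. Then L{t^7·12} = 12·5040/s^8 = 60480/s^8

Final answer: 60480/s^8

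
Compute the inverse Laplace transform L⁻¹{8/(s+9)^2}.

L⁻¹{n!/(s-a)^(n+1)} = t^n·e^(at) with n=1, a=-9. So L⁻¹{1/(s+9)^2} = t·e^(-9t), and L⁻¹{8/(s+9)^2} = (8/1)·t·e^(-9t) = 8·t·e^(-9t)

Final answer: 8·t·e^(-9t)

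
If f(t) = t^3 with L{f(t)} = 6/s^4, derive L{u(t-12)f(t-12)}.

Time shift theorem: L{u(t-a)f(t-a)} = e^(-as)F(s). Here a=12, F(s) = 6/s^4, so L{u(t-12)f(t-12)} = e^(-12s)·6/s^4

Final answer: e^(-12s)·6/s^4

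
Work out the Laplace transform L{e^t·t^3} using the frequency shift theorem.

L{e^(at)·t^n} = n!/(s-a)^(n+1), so L{e^t·t^3} = 6/(s-1)^4

Final answer: 6/(s-1)^4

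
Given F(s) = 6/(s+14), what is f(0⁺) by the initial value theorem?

f(0⁺) = lim_{s→∞} s·6/(s+14) = lim_{s→∞} 6s/(s+14) = 6

Final answer: 6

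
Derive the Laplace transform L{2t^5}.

L{2t^5} = 2 · L{t^5} = 2 · 120/s^6 = 240/s^6

Final answer: 240/s^6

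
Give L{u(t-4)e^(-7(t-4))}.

u(t-a)f(t-a) with f(t)=e^(-7t). L{e^(-7t)} = 1/(s+7). By time shift: e^(-4s)/(s+7)

Final answer: e^(-4s)/(s+7)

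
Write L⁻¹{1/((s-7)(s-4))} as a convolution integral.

1/((s-7)(s-4)) = (1/(s-7))·(1/(s-4)) = L{e^(7t)}·L{e^(4t)}. So f(t) = e^(7t)*e^(4t) = ∫₀ᵗ e^(7τ)·e^(4(t-τ)) dτ

Final answer: ∫₀ᵗ e^(7τ)·e^(4(t-τ)) dτ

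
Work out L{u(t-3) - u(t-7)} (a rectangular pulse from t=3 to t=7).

L{u(t-a)} = e^(-as)/s. L{u(t-3) - u(t-7)} = (e^(-3s) - e^(-7s))/s

Final answer: (e^(-3s) - e^(-7s))/s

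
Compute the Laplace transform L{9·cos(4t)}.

L{cos(ωt)} = s/(s² + ω²), so L{cos(4t)} = s/(s² + 16). Then L{9·cos(4t)} = 9·s/(s² + 16) = 9s/(s² + 16)

Final answer: 9s/(s² + 16)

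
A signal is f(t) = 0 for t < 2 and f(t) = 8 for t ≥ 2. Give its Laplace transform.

f(t) = 8·u(t-2). L{u(t-2)} = e^(-2s)/s, so L{f(t)} = 8·e^(-2s)/s

Final answer: 8·e^(-2s)/s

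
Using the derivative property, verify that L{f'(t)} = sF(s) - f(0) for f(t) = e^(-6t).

f'(t) = -6e^(-6t). Direct: L{f'(t)} = -6/(s+6). Property: s·1/(s+6) - 1 = (s - (s+6))/(s+6) = -6/(s+6). ✓

Final answer: -6/(s+6)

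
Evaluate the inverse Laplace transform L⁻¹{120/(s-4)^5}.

L⁻¹{n!/(s-a)^(n+1)} = t^n·e^(at) with n=4, a=4. So L⁻¹{24/(s-4)^5} = t^4·e^(4t), and L⁻¹{120/(s-4)^5} = (120/24)·t^4·e^(4t) = 5·t^4·e^(4t)

Final answer: 5·t^4·e^(4t)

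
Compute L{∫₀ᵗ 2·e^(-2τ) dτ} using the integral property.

L{∫₀ᵗ f(τ)dτ} = F(s)/s with F(s) = 2/(s+2), so L{∫₀ᵗ 2·e^(-2τ) dτ} = 2/(s(s+2))

Final answer: 2/(s(s+2))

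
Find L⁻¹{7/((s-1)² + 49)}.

Form: b/((s-a)² + b²) → e^(at)sin(bt). With a=1, b=7

Final answer: e^t·sin(7t)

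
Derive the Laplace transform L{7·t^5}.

L{t^n} = n!/s^(n+1), so L{t^5} = 120/s^6. Then L{7·t^5} = 7·120/s^6 = 840/s^6

Final answer: 840/s^6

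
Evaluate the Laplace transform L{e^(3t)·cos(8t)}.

L{e^(at)·cos(ωt)} = (s-a)/((s-a)² + ω²), so L{e^(3t)·cos(8t)} = (s-3)/((s-3)² + 64)

Final answer: (s-3)/((s-3)² + 64)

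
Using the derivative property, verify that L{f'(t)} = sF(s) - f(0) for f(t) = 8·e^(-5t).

f'(t) = -40e^(-5t). Direct: L{f'(t)} = -40/(s+5). Property: s·8/(s+5) - 8 = (8s - 8(s+5))/(s+5) = -40/(s+5). ✓

Final answer: -40/(s+5)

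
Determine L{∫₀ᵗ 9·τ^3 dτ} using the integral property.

L{∫₀ᵗ f(τ)dτ} = F(s)/s with f(t) = 9t^3. F(s) = 54/s^4, so L{∫₀ᵗ 9·τ^3 dτ} = (54/s^4)/s = 54/s^5. (Check: ∫₀ᵗ 9·τ^3 dτ = 9t^4/4.)

Final answer: 54/s^5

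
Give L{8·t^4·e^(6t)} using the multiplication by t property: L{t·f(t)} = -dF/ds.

Using L{t^n·e^(at)} = n!/(s-a)^(n+1), L{t^4·e^(6t)} = 24/(s-6)^5, so L{8·t^4·e^(6t)} = 8·24/(s-6)^5 = 192/(s-6)^5

Final answer: 192/(s-6)^5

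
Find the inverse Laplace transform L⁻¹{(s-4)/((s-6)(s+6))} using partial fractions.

Using partial fractions, f(t) = (2e^(6t) + 10e^(-6t))/12

Final answer: (2e^(6t) + 10e^(-6t))/12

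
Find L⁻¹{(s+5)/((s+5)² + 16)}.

Using frequency shift: L⁻¹{(s-a)/((s-a)² + b²)} = e^(at)cos(bt). Here a=-5, b=4

Final answer: e^(-5t)·cos(4t)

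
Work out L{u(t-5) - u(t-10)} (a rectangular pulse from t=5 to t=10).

L{u(t-a)} = e^(-as)/s. L{u(t-5) - u(t-10)} = (e^(-5s) - e^(-10s))/s

Final answer: (e^(-5s) - e^(-10s))/s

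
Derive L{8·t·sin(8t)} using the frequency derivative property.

L{sin(8t)} = 8/(s² + 64). By L{t·f(t)} = -F'(s): -d/ds[8/(s² + 64)] = -(8)·(-2s)/(s² + 64)² = 16s/(s² + 64)². Then L{8·t·sin(8t)} = 8·16s/(s² + 64)² = 128s/(s² + 64)²

Final answer: 128s/(s² + 64)²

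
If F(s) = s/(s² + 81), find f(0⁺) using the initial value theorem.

f(0⁺) = lim_{s→∞} s·s/(s² + 81) = lim_{s→∞} s²/(s² + 81) = 1

Final answer: 1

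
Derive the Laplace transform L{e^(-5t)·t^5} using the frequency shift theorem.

L{e^(at)·t^n} = n!/(s-a)^(n+1), so L{e^(-5t)·t^5} = 120/(s+5)^6

Final answer: 120/(s+5)^6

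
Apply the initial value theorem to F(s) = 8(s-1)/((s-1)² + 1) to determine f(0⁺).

f(0⁺) = lim_{s→∞} sF(s) = lim_{s→∞} 8s(s-1)/((s-1)² + 1) = 8

Final answer: 8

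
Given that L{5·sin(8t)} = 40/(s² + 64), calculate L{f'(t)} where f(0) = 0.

L{f'(t)} = s·F(s) - f(0) = s·40/(s² + 64) - 0 = 40s/(s² + 64)

Final answer: 40s/(s² + 64)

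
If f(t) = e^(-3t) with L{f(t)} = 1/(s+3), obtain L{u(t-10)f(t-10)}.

Time shift theorem: L{u(t-a)f(t-a)} = e^(-as)F(s). Here a=10, F(s) = 1/(s+3), so L{u(t-10)f(t-10)} = e^(-10s)·1/(s+3)

Final answer: e^(-10s)·1/(s+3)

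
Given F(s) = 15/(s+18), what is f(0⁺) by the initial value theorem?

f(0⁺) = lim_{s→∞} s·15/(s+18) = lim_{s→∞} 15s/(s+18) = 15

Final answer: 15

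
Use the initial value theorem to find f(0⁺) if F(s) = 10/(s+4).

f(0⁺) = lim_{s→∞} s·10/(s+4) = lim_{s→∞} 10s/(s+4) = 10

Final answer: 10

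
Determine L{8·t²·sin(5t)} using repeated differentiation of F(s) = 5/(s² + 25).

F(s) = 5/(s² + 25). F'(s) = -10s/(s² + 25)². F''(s) = -10(25 - 3s²)/(s² + 25)³ = (30s² - 250)/(s² + 25)³. So L{t²·sin(5t)} = (-1)² F''(s) = (30s² - 250)/(s² + 25)³. Then L{8·t²·sin(5t)} = 8·(30s² - 250)/(s² + 25)³ = (240s² - 2000)/(s² + 25)³

Final answer: (240s² - 2000)/(s² + 25)³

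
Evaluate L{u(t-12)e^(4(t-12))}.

u(t-a)f(t-a) with f(t)=e^(4t). L{e^(4t)} = 1/(s-4). By time shift: e^(-12s)/(s-4)

Final answer: e^(-12s)/(s-4)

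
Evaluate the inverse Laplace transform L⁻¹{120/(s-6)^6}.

L⁻¹{n!/(s-a)^(n+1)} = t^n·e^(at), so L⁻¹{120/(s-6)^6} = t^5·e^(6t)

Final answer: t^5·e^(6t)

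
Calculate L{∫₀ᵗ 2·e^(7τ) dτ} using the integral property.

L{∫₀ᵗ f(τ)dτ} = F(s)/s with F(s) = 2/(s-7), so L{∫₀ᵗ 2·e^(7τ) dτ} = 2/(s(s-7))

Final answer: 2/(s(s-7))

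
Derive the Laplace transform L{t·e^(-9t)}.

L{t^n·e^(at)} = n!/(s-a)^(n+1), so L{t·e^(-9t)} = 1/(s+9)^2

Final answer: 1/(s+9)^2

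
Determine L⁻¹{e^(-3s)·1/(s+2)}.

L⁻¹{1/(s+2)} = e^(-2t). By the time shift theorem, L⁻¹{e^(-as)F(s)} = u(t-a)f(t-a) with a=3, so L⁻¹{e^(-3s)·1/(s+2)} = u(t-3)·e^(-2(t-3))

Final answer: u(t-3)·e^(-2(t-3))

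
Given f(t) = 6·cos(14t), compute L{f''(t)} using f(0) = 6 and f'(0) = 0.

F(s) = 6s/(s² + 196). L{f''(t)} = s²F(s) - sf(0) - f'(0) = 6s³/(s² + 196) - 6s = (6s³ - 6s(s² + 196))/(s² + 196) = -1176s/(s² + 196)

Final answer: -1176s/(s² + 196)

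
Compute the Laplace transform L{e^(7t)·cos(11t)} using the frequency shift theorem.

Frequency shift: L{e^(at)f(t)} = F(s-a). L{e^(7t)·cos(11t)} = (s-7)/((s-7)² + 121)

Final answer: (s-7)/((s-7)² + 121)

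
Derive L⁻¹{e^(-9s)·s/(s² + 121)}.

L⁻¹{s/(s² + 121)} = cos(11t). By the time shift theorem, L⁻¹{e^(-as)F(s)} = u(t-a)f(t-a) with a=9, so L⁻¹{e^(-9s)·s/(s² + 121)} = u(t-9)·cos(11(t-9))

Final answer: u(t-9)·cos(11(t-9))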